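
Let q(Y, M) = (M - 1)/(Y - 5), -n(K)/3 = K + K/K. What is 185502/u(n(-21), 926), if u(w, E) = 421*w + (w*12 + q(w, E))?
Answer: 2040522/285965 ≈ 7.1356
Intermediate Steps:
n(K) = -3 - 3*K (n(K) = -3*(K + K/K) = -3*(K + 1) = -3*(1 + K) = -3 - 3*K)
q(Y, M) = (-1 + M)/(-5 + Y)
u(w, E) = 433*w + (-1 + E)/(-5 + w) (u(w, E) = 421*w + (w*12 + (-1 + E)/(-5 + w)) = 421*w + (12*w + (-1 + E)/(-5 + w)) = 433*w + (-1 + E)/(-5 + w))
185502/u(n(-21), 926) = 185502/(((-1 + 926 + 433*(-3 - 3*(-21))*(-5 + (-3 - 3*(-21))))/(-5 + (-3 - 3*(-21))))) = 185502/(((-1 + 926 + 433*(-3 + 63)*(-5 + (-3 + 63)))/(-5 + (-3 + 63)))) = 185502/(((-1 + 926 + 433*60*(-5 + 60))/(-5 + 60))) = 185502/(((-1 + 926 + 433*60*55)/55)) = 185502/(((-1 + 926 + 1428900)/55)) = 185502/(((1/55)*1429825)) = 185502/(285965/11) = 185502*(11/285965) = 2040522/285965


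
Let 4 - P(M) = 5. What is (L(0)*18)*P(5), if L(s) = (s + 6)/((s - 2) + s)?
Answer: 54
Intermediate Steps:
P(M) = -1 (P(M) = 4 - 1*5 = 4 - 5 = -1)
L(s) = (6 + s)/(-2 + 2*s) (L(s) = (6 + s)/((-2 + s) + s) = (6 + s)/(-2 + 2*s))
(L(0)*18)*P(5) = (((6 + 0)/(2*(-1 + 0)))*18)*(-1) = (((½)*6/(-1))*18)*(-1) = (((½)*(-1)*6)*18)*(-1) = -3*18*(-1) = -54*(-1) = 54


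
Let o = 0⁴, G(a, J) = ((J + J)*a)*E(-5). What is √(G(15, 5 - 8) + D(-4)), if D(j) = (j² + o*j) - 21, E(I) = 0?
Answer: I*√5 ≈ 2.2361*I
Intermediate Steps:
G(a, J) = 0 (G(a, J) = ((J + J)*a)*0 = ((2*J)*a)*0 = (2*J*a)*0 = 0)
o = 0
D(j) = -21 + j² (D(j) = (j² + 0*j) - 21 = (j² + 0) - 21 = j² - 21 = -21 + j²)
√(G(15, 5 - 8) + D(-4)) = √(0 + (-21 + (-4)²)) = √(0 + (-21 + 16)) = √(0 - 5) = √(-5) = I*√5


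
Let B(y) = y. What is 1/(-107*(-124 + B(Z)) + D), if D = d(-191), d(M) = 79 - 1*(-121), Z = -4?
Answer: 1/13896 ≈ 7.1963e-5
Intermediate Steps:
d(M) = 200 (d(M) = 79 + 121 = 200)
D = 200
1/(-107*(-124 + B(Z)) + D) = 1/(-107*(-124 - 4) + 200) = 1/(-107*(-128) + 200) = 1/(13696 + 200) = 1/13896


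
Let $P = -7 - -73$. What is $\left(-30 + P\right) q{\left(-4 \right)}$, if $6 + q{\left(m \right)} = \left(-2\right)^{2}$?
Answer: $-72$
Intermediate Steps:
$P = 66$ ($P = -7 + 73 = 66$)
$q{\left(m \right)} = -2$ ($q{\left(m \right)} = -6 + \left(-2\right)^{2} = -6 + 4 = -2$)
$\left(-30 + P\right) q{\left(-4 \right)} = \left(-30 + 66\right) \left(-2\right) = 36 \left(-2\right) = -72$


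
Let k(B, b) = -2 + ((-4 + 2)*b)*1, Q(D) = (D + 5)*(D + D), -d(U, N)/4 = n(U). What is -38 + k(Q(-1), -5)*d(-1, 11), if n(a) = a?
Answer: -6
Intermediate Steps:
d(U, N) = -4*U
Q(D) = 2*D*(5 + D) (Q(D) = (5 + D)*(2*D) = 2*D*(5 + D))
k(B, b) = -2 - 2*b (k(B, b) = -2 - 2*b*1 = -2 - 2*b)
-38 + k(Q(-1), -5)*d(-1, 11) = -38 + (-2 - 2*(-5))*(-4*(-1)) = -38 + (-2 + 10)*4 = -38 + 8*4 = -38 + 32 = -6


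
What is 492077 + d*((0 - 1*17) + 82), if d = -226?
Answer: 477387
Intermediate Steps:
492077 + d*((0 - 1*17) + 82) = 492077 - 226*((0 - 1*17) + 82) = 492077 - 226*((0 - 17) + 82) = 492077 - 226*(-17 + 82) = 492077 - 226*65 = 492077 - 14690 = 477387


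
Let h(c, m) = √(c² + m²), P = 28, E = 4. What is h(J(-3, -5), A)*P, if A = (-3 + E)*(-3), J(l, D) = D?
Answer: 28*√34 ≈ 163.27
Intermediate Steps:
A = -3 (A = (-3 + 4)*(-3) = 1*(-3) = -3)
h(J(-3, -5), A)*P = √((-5)² + (-3)²)*28 = √(25 + 9)*28 = √34*28 = 28*√34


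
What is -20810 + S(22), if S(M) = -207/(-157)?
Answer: -3266963/157 ≈ -20809.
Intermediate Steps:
S(M) = 207/157 (S(M) = -207*(-1/157) = 207/157)
-20810 + S(22) = -20810 + 207/157 = -3266963/157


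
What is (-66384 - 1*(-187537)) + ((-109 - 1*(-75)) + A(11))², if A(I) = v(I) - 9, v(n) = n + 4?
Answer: 121937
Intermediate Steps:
v(n) = 4 + n
A(I) = -5 + I (A(I) = (4 + I) - 9 = -5 + I)
(-66384 - 1*(-187537)) + ((-109 - 1*(-75)) + A(11))² = (-66384 - 1*(-187537)) + ((-109 - 1*(-75)) + (-5 + 11))² = (-66384 + 187537) + ((-109 + 75) + 6)² = 121153 + (-34 + 6)² = 121153 + (-28)² = 121153 + 784 = 121937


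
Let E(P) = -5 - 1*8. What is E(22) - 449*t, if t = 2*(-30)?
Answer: 26927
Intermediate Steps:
E(P) = -13 (E(P) = -5 - 8 = -13)
t = -60
E(22) - 449*t = -13 - 449*(-60) = -13 + 26940 = 26927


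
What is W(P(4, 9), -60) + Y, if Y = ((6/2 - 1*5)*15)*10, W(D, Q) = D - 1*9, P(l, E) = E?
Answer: -300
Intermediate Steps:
W(D, Q) = -9 + D (W(D, Q) = D - 9 = -9 + D)
Y = -300 (Y = ((6*(½) - 5)*15)*10 = ((3 - 5)*15)*10 = -2*15*10 = -30*10 = -300)
W(P(4, 9), -60) + Y = (-9 + 9) - 300 = 0 - 300 = -300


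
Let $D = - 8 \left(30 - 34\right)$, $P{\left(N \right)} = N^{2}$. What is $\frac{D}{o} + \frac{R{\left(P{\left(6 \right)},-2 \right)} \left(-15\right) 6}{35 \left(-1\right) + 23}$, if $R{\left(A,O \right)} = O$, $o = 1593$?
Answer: $- \frac{23863}{1593} \approx -14.98$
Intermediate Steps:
$D = 32$ ($D = \left(-8\right) \left(-4\right) = 32$)
$\frac{D}{o} + \frac{R{\left(P{\left(6 \right)},-2 \right)} \left(-15\right) 6}{35 \left(-1\right) + 23} = \frac{32}{1593} + \frac{\left(-2\right) \left(-15\right) 6}{35 \left(-1\right) + 23} = 32 \cdot \frac{1}{1593} + \frac{30 \cdot 6}{-35 + 23} = \frac{32}{1593} + \frac{180}{-12} = \frac{32}{1593} + 180 \left(- \frac{1}{12}\right) = \frac{32}{1593} - 15 = - \frac{23863}{1593}$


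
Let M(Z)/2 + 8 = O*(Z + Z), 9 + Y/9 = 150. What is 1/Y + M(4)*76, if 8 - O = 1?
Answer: 9258625/1269 ≈ 7296.0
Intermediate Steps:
Y = 1269 (Y = -81 + 9*150 = -81 + 1350 = 1269)
O = 7 (O = 8 - 1*1 = 8 - 1 = 7)
M(Z) = -16 + 28*Z (M(Z) = -16 + 2*(7*(Z + Z)) = -16 + 2*(7*(2*Z)) = -16 + 2*(14*Z) = -16 + 28*Z)
1/Y + M(4)*76 = 1/1269 + (-16 + 28*4)*76 = 1/1269 + (-16 + 112)*76 = 1/1269 + 96*76 = 1/1269 + 7296 = 9258625/1269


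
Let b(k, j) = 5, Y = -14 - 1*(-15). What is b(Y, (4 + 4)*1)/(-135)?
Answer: -1/27 ≈ -0.037037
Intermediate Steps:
Y = 1 (Y = -14 + 15 = 1)
b(Y, (4 + 4)*1)/(-135) = 5/(-135) = 5*(-1/135) = -1/27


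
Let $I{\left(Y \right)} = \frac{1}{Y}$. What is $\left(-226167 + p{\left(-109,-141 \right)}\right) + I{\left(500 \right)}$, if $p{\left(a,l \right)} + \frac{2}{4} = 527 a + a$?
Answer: $- \frac{141859749}{500} \approx -2.8372 \cdot 10^{5}$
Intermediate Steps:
$p{\left(a,l \right)} = - \frac{1}{2} + 528 a$ ($p{\left(a,l \right)} = - \frac{1}{2} + \left(527 a + a\right) = - \frac{1}{2} + 528 a$)
$\left(-226167 + p{\left(-109,-141 \right)}\right) + I{\left(500 \right)} = \left(-226167 + \left(- \frac{1}{2} + 528 \left(-109\right)\right)\right) + \frac{1}{500} = \left(-226167 - \frac{115105}{2}\right) + \frac{1}{500} = - \frac{567439}{2} + \frac{1}{500} = - \frac{141859749}{500}$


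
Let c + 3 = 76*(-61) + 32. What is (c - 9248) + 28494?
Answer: 14639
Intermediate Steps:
c = -4607 (c = -3 + (76*(-61) + 32) = -3 + (-4636 + 32) = -3 - 4604 = -4607)
(c - 9248) + 28494 = (-4607 - 9248) + 28494 = -13855 + 28494 = 14639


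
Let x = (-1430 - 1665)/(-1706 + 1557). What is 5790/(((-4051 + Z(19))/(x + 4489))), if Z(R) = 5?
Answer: -1945312620/301427 ≈ -6453.7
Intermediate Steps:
x = 3095/149 (x = -3095/(-149) = -3095*(-1/149) = 3095/149 ≈ 20.772)
5790/(((-4051 + Z(19))/(x + 4489))) = 5790/(((-4051 + 5)/(3095/149 + 4489))) = 5790/((-4046/671956/149)) = 5790/((-4046*149/671956)) = 5790/(-301427/335978) = 5790*(-335978/301427) = -1945312620/301427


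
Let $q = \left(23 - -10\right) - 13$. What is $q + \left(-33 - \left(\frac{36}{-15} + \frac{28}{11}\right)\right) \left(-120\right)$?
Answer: $\frac{43972}{11} \approx 3997.5$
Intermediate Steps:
$q = 20$ ($q = \left(23 + 10\right) - 13 = 33 - 13 = 20$)
$q + \left(-33 - \left(\frac{36}{-15} + \frac{28}{11}\right)\right) \left(-120\right) = 20 + \left(-33 - \left(\frac{36}{-15} + \frac{28}{11}\right)\right) \left(-120\right) = 20 + \left(-33 - \left(36 \left(- \frac{1}{15}\right) + 28 \cdot \frac{1}{11}\right)\right) \left(-120\right) = 20 + \left(-33 - \left(- \frac{12}{5} + \frac{28}{11}\right)\right) \left(-120\right) = 20 + \left(-33 - \frac{8}{55}\right) \left(-120\right) = 20 - - \frac{43752}{11} = 20 + \frac{43752}{11} = \frac{43972}{11}$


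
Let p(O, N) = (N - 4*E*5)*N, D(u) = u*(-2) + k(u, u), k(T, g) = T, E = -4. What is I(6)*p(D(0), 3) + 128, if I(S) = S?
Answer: 1622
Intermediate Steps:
D(u) = -u (D(u) = u*(-2) + u = -2*u + u = -u)
p(O, N) = N*(80 + N) (p(O, N) = (N - 4*(-4)*5)*N = (N + 16*5)*N = (N + 80)*N = (80 + N)*N = N*(80 + N))
I(6)*p(D(0), 3) + 128 = 6*(3*(80 + 3)) + 128 = 6*(3*83) + 128 = 6*249 + 128 = 1494 + 128 = 1622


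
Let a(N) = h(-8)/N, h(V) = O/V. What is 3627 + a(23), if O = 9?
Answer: 667359/184 ≈ 3626.9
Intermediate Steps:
h(V) = 9/V
a(N) = -9/(8*N) (a(N) = (9/(-8))/N = (9*(-⅛))/N = -9/(8*N))
3627 + a(23) = 3627 - 9/8/23 = 3627 - 9/8*1/23 = 3627 - 9/184 = 667359/184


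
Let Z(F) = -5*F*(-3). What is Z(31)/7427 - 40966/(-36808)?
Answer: 160685101/136686508 ≈ 1.1756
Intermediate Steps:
Z(F) = 15*F
Z(31)/7427 - 40966/(-36808) = (15*31)/7427 - 40966/(-36808) = 465*(1/7427) - 40966*(-1/36808) = 465/7427 + 20483/18404 = 160685101/136686508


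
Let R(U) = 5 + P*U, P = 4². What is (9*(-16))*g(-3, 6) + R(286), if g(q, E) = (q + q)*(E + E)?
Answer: 14949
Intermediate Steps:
P = 16
g(q, E) = 4*E*q (g(q, E) = (2*q)*(2*E) = 4*E*q)
R(U) = 5 + 16*U
(9*(-16))*g(-3, 6) + R(286) = (9*(-16))*(4*6*(-3)) + (5 + 16*286) = -144*(-72) + (5 + 4576) = 10368 + 4581 = 14949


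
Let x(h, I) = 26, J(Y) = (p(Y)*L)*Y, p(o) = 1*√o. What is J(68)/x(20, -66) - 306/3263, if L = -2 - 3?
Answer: -306/3263 - 340*√17/13 ≈ -107.93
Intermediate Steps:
p(o) = √o
L = -5
J(Y) = -5*Y^(3/2) (J(Y) = (√Y*(-5))*Y = (-5*√Y)*Y = -5*Y^(3/2))
J(68)/x(20, -66) - 306/3263 = -680*√17/26 - 306/3263 = -680*√17*(1/26) - 306*1/3263 = -680*√17*(1/26) - 306/3263 = -340*√17/13 - 306/3263 = -306/3263 - 340*√17/13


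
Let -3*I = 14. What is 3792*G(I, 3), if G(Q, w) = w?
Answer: 11376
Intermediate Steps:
I = -14/3 (I = -⅓*14 = -14/3 ≈ -4.6667)
3792*G(I, 3) = 3792*3 = 11376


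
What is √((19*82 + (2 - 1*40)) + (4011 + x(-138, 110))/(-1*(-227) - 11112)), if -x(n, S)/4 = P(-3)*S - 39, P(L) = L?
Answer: √180034776005/10885 ≈ 38.981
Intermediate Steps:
x(n, S) = 156 + 12*S (x(n, S) = -4*(-3*S - 39) = -4*(-39 - 3*S) = 156 + 12*S)
√((19*82 + (2 - 1*40)) + (4011 + x(-138, 110))/(-1*(-227) - 11112)) = √((19*82 + (2 - 1*40)) + (4011 + (156 + 12*110))/(-1*(-227) - 11112)) = √((1558 + (2 - 40)) + (4011 + (156 + 1320))/(227 - 11112)) = √((1558 - 38) + (4011 + 1476)/(-10885)) = √(1520 + 5487*(-1/10885)) = √(1520 - 5487/10885) = √(16539713/10885) = √180034776005/10885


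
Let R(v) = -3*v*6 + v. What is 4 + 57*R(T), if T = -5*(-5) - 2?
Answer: -22283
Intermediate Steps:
T = 23 (T = 25 - 2 = 23)
R(v) = -17*v (R(v) = -18*v + v = -17*v)
4 + 57*R(T) = 4 + 57*(-17*23) = 4 + 57*(-391) = 4 - 22287 = -22283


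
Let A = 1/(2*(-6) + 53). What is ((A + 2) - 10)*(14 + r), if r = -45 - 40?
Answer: 23217/41 ≈ 566.27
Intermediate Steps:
A = 1/41 (A = 1/(-12 + 53) = 1/41 ≈ 0.024390)
r = -85
((A + 2) - 10)*(14 + r) = ((1/41 + 2) - 10)*(14 - 85) = (83/41 - 10)*(-71) = -327/41*(-71) = 23217/41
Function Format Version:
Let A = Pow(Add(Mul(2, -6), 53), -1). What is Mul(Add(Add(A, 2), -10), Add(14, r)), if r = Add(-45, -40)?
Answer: Rational(23217, 41) ≈ 566.27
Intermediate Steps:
A = Rational(1, 41) (A = Pow(Add(-12, 53), -1) = Pow(41, -1) = Rational(1, 41) ≈ 0.024390)
r = -85
Mul(Add(Add(A, 2), -10), Add(14, r)) = Mul(Add(Add(Rational(1, 41), 2), -10), Add(14, -85)) = Mul(Add(Rational(83, 41), -10), -71) = Mul(Rational(-327, 41), -71) = Rational(23217, 41)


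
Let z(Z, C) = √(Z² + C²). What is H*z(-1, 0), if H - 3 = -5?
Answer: -2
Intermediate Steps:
H = -2 (H = 3 - 5 = -2)
z(Z, C) = √(C² + Z²)
H*z(-1, 0) = -2*√(0² + (-1)²) = -2*√(0 + 1) = -2*√1 = -2*1 = -2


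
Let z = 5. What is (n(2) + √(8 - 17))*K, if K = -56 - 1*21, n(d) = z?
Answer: -385 - 231*I ≈ -385.0 - 231.0*I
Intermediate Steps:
n(d) = 5
K = -77 (K = -56 - 21 = -77)
(n(2) + √(8 - 17))*K = (5 + √(8 - 17))*(-77) = (5 + √(-9))*(-77) = (5 + 3*I)*(-77) = -385 - 231*I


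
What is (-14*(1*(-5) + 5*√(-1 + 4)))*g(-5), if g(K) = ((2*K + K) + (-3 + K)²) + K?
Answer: 3080 - 3080*√3 ≈ -2254.7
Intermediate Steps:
g(K) = (-3 + K)² + 4*K (g(K) = (3*K + (-3 + K)²) + K = ((-3 + K)² + 3*K) + K = (-3 + K)² + 4*K)
(-14*(1*(-5) + 5*√(-1 + 4)))*g(-5) = (-14*(1*(-5) + 5*√(-1 + 4)))*((-3 - 5)² + 4*(-5)) = (-14*(-5 + 5*√3))*((-8)² - 20) = (70 - 70*√3)*(64 - 20) = (70 - 70*√3)*44 = 3080 - 3080*√3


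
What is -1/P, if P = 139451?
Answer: -1/139451 ≈ -7.1710e-6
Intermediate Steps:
-1/P = -1/139451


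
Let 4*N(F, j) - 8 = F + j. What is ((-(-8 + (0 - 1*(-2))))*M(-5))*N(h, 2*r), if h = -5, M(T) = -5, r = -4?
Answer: 75/2 ≈ 37.500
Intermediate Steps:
N(F, j) = 2 + F/4 + j/4 (N(F, j) = 2 + (F + j)/4 = 2 + (F/4 + j/4) = 2 + F/4 + j/4)
((-(-8 + (0 - 1*(-2))))*M(-5))*N(h, 2*r) = (-(-8 + (0 - 1*(-2)))*(-5))*(2 + (1/4)*(-5) + (2*(-4))/4) = (-(-8 + (0 + 2))*(-5))*(2 - 5/4 + (1/4)*(-8)) = (-(-8 + 2)*(-5))*(2 - 5/4 - 2) = (-1*(-6)*(-5))*(-5/4) = (6*(-5))*(-5/4) = -30*(-5/4) = 75/2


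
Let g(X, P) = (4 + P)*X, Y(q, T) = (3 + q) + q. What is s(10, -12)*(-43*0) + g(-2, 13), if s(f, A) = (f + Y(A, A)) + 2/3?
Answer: -34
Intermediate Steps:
Y(q, T) = 3 + 2*q
s(f, A) = 11/3 + f + 2*A (s(f, A) = (f + (3 + 2*A)) + 2/3 = (3 + f + 2*A) + 2*(⅓) = (3 + f + 2*A) + ⅔ = 11/3 + f + 2*A)
g(X, P) = X*(4 + P)
s(10, -12)*(-43*0) + g(-2, 13) = (11/3 + 10 + 2*(-12))*(-43*0) - 2*(4 + 13) = (11/3 + 10 - 24)*0 - 2*17 = -31/3*0 - 34 = 0 - 34 = -34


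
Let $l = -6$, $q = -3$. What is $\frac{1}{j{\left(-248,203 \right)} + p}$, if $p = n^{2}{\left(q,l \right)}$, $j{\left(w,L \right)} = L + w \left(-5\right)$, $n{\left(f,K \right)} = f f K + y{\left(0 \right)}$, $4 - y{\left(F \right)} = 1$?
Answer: $\frac{1}{4044} \approx 0.00024728$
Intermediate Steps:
$y{\left(F \right)} = 3$ ($y{\left(F \right)} = 4 - 1 = 3$)
$n{\left(f,K \right)} = 3 + K f^{2}$ ($n{\left(f,K \right)} = f f K + 3 = f^{2} K + 3 = K f^{2} + 3 = 3 + K f^{2}$)
$j{\left(w,L \right)} = L - 5 w$
$p = 2601$ ($p = \left(3 - 6 \left(-3\right)^{2}\right)^{2} = \left(3 - 54\right)^{2} = \left(-51\right)^{2} = 2601$)
$\frac{1}{j{\left(-248,203 \right)} + p} = \frac{1}{\left(203 - -1240\right) + 2601} = \frac{1}{\left(203 + 1240\right) + 2601} = \frac{1}{1443 + 2601} = \frac{1}{4044}$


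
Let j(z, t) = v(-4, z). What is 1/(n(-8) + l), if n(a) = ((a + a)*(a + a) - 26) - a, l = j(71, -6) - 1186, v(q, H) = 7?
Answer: -1/941 ≈ -0.0010627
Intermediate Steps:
j(z, t) = 7
l = -1179 (l = 7 - 1186 = -1179)
n(a) = -26 - a + 4*a² (n(a) = ((2*a)*(2*a) - 26) - a = (4*a² - 26) - a = (-26 + 4*a²) - a = -26 - a + 4*a²)
1/(n(-8) + l) = 1/((-26 - 1*(-8) + 4*(-8)²) - 1179) = 1/((-26 + 8 + 4*64) - 1179) = 1/((-26 + 8 + 256) - 1179) = 1/(238 - 1179) = 1/(-941) = -1/941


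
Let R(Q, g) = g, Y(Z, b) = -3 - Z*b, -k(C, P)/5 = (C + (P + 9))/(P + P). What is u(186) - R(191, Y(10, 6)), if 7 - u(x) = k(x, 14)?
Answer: 3005/28 ≈ 107.32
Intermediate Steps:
k(C, P) = -5*(9 + C + P)/(2*P) (k(C, P) = -5*(C + (P + 9))/(P + P) = -5*(C + (9 + P))/(2*P) = -5*(9 + C + P)*1/(2*P) = -5*(9 + C + P)/(2*P))
Y(Z, b) = -3 - Z*b
u(x) = 311/28 + 5*x/28 (u(x) = 7 - 5*(-9 - x - 1*14)/(2*14) = 7 - 5*(-9 - x - 14)/(2*14) = 7 - 5*(-23 - x)/(2*14) = 7 - (-115/28 - 5*x/28) = 7 + (115/28 + 5*x/28) = 311/28 + 5*x/28)
u(186) - R(191, Y(10, 6)) = (311/28 + (5/28)*186) - (-3 - 1*10*6) = (311/28 + 465/14) - (-3 - 60) = 1241/28 - 1*(-63) = 1241/28 + 63 = 3005/28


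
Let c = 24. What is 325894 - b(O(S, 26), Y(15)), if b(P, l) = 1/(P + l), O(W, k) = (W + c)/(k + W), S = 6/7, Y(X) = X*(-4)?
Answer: 1809689476/5553 ≈ 3.2589e+5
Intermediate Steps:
Y(X) = -4*X
S = 6/7 (S = 6*(1/7) = 6/7 ≈ 0.85714)
O(W, k) = (24 + W)/(W + k) (O(W, k) = (W + 24)/(k + W) = (24 + W)/(W + k))
325894 - b(O(S, 26), Y(15)) = 325894 - 1/((24 + 6/7)/(6/7 + 26) - 4*15) = 325894 - 1/((174/7)/(188/7) - 60) = 325894 - 1/((7/188)*(174/7) - 60) = 325894 - 1/(87/94 - 60) = 325894 - 1/(-5553/94) = 325894 - 1*(-94/5553) = 325894 + 94/5553 = 1809689476/5553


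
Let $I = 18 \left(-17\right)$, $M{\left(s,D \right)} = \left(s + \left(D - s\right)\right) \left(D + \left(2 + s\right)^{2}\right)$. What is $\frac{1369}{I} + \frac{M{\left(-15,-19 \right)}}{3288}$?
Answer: $- \frac{447781}{83844} \approx -5.3406$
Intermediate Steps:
$M{\left(s,D \right)} = D \left(D + \left(2 + s\right)^{2}\right)$
$I = -306$
$\frac{1369}{I} + \frac{M{\left(-15,-19 \right)}}{3288} = \frac{1369}{-306} + \frac{\left(-19\right) \left(-19 + \left(2 - 15\right)^{2}\right)}{3288} = 1369 \left(- \frac{1}{306}\right) + - 19 \left(-19 + \left(-13\right)^{2}\right) \frac{1}{3288} = - \frac{1369}{306} + - 19 \left(-19 + 169\right) \frac{1}{3288} = - \frac{1369}{306} + \left(-19\right) 150 \cdot \frac{1}{3288} = - \frac{1369}{306} - \frac{475}{548} = - \frac{447781}{83844}$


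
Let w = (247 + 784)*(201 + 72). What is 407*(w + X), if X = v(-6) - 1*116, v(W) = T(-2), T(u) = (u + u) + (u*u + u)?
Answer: 114507415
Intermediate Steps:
w = 281463 (w = 1031*273 = 281463)
T(u) = u² + 3*u (T(u) = 2*u + (u² + u) = 2*u + (u + u²) = u² + 3*u)
v(W) = -2 (v(W) = -2*(3 - 2) = -2*1 = -2)
X = -118 (X = -2 - 1*116 = -2 - 116 = -118)
407*(w + X) = 407*(281463 - 118) = 407*281345 = 114507415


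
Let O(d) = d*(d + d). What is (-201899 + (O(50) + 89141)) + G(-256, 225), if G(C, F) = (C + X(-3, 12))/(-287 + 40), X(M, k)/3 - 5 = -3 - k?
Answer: -2047380/19 ≈ -1.0776e+5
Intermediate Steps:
O(d) = 2*d**2 (O(d) = d*(2*d) = 2*d**2)
X(M, k) = 6 - 3*k (X(M, k) = 15 + 3*(-3 - k) = 15 + (-9 - 3*k) = 6 - 3*k)
G(C, F) = 30/247 - C/247 (G(C, F) = (C + (6 - 3*12))/(-287 + 40) = (C + (6 - 36))/(-247) = (C - 30)*(-1/247) = (-30 + C)*(-1/247) = 30/247 - C/247)
(-201899 + (O(50) + 89141)) + G(-256, 225) = (-201899 + (2*50**2 + 89141)) + (30/247 - 1/247*(-256)) = (-201899 + (2*2500 + 89141)) + (30/247 + 256/247) = (-201899 + (5000 + 89141)) + 22/19 = (-201899 + 94141) + 22/19 = -107758 + 22/19 = -2047380/19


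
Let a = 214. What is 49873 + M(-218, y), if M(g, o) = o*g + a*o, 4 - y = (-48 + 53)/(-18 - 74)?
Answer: 1146706/23 ≈ 49857.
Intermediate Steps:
y = 373/92 (y = 4 - (-48 + 53)/(-18 - 74) = 4 - 5/(-92) = 4 - 5*(-1)/92 = 4 - 1*(-5/92) = 4 + 5/92 = 373/92 ≈ 4.0543)
M(g, o) = 214*o + g*o (M(g, o) = o*g + 214*o = g*o + 214*o = 214*o + g*o)
49873 + M(-218, y) = 49873 + 373*(214 - 218)/92 = 49873 + (373/92)*(-4) = 49873 - 373/23 = 1146706/23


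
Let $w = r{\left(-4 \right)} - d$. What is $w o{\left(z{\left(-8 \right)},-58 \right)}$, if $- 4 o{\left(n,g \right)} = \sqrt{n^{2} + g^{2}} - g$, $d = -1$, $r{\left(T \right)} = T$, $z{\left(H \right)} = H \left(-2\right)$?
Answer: $\frac{87}{2} + \frac{3 \sqrt{905}}{2} \approx 88.625$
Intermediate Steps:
$z{\left(H \right)} = - 2 H$
$w = -3$ ($w = -4 - -1 = -4 + 1 = -3$)
$o{\left(n,g \right)} = - \frac{\sqrt{g^{2} + n^{2}}}{4} + \frac{g}{4}$ ($o{\left(n,g \right)} = - \frac{\sqrt{n^{2} + g^{2}} - g}{4} = - \frac{\sqrt{g^{2} + n^{2}} - g}{4} = - \frac{\sqrt{g^{2} + n^{2}}}{4} + \frac{g}{4}$)
$w o{\left(z{\left(-8 \right)},-58 \right)} = - 3 \left(- \frac{\sqrt{\left(-58\right)^{2} + \left(\left(-2\right) \left(-8\right)\right)^{2}}}{4} + \frac{1}{4} \left(-58\right)\right) = - 3 \left(- \frac{\sqrt{3364 + 16^{2}}}{4} - \frac{29}{2}\right) = - 3 \left(- \frac{\sqrt{3364 + 256}}{4} - \frac{29}{2}\right) = - 3 \left(- \frac{\sqrt{3620}}{4} - \frac{29}{2}\right) = - 3 \left(- \frac{2 \sqrt{905}}{4} - \frac{29}{2}\right) = - 3 \left(- \frac{\sqrt{905}}{2} - \frac{29}{2}\right) = - 3 \left(- \frac{29}{2} - \frac{\sqrt{905}}{2}\right) = \frac{87}{2} + \frac{3 \sqrt{905}}{2}$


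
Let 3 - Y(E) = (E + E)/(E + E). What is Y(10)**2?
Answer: 4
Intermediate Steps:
Y(E) = 2 (Y(E) = 3 - (E + E)/(E + E) = 3 - 2*E/(2*E) = 3 - 2*E*1/(2*E) = 3 - 1*1 = 3 - 1 = 2)
Y(10)**2 = 2**2 = 4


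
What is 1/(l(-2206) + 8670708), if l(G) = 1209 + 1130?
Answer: 1/8673047 ≈ 1.1530e-7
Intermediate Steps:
l(G) = 2339
1/(l(-2206) + 8670708) = 1/(2339 + 8670708) = 1/8673047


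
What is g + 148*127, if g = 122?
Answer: 18918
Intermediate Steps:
g + 148*127 = 122 + 148*127 = 122 + 18796 = 18918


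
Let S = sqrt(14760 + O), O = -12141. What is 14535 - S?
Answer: 14535 - 3*sqrt(291) ≈ 14484.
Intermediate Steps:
S = 3*sqrt(291) (S = sqrt(14760 - 12141) = sqrt(2619) = 3*sqrt(291) ≈ 51.176)
14535 - S = 14535 - 3*sqrt(291)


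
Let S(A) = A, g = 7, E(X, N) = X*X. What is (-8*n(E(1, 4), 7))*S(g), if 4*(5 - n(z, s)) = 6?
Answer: -196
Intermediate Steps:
E(X, N) = X²
n(z, s) = 7/2 (n(z, s) = 5 - ¼*6 = 5 - 3/2 = 7/2)
(-8*n(E(1, 4), 7))*S(g) = -8*7/2*7 = -28*7 = -196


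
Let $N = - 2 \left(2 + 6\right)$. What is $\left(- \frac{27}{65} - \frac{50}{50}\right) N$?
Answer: $\frac{1472}{65} \approx 22.646$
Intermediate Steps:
$N = -16$ ($N = \left(-2\right) 8 = -16$)
$\left(- \frac{27}{65} - \frac{50}{50}\right) N = \left(- \frac{27}{65} - \frac{50}{50}\right) \left(-16\right) = \left(\left(-27\right) \frac{1}{65} - 1\right) \left(-16\right) = \left(- \frac{27}{65} - 1\right) \left(-16\right) = \left(- \frac{92}{65}\right) \left(-16\right) = \frac{1472}{65}$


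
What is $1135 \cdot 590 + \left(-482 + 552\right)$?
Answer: $669720$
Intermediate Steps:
$1135 \cdot 590 + \left(-482 + 552\right) = 669650 + 70 = 669720$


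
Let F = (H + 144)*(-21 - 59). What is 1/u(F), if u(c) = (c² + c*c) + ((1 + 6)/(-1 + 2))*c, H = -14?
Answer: 1/216247200 ≈ 4.6243e-9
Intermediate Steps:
F = -10400 (F = (-14 + 144)*(-21 - 59) = 130*(-80) = -10400)
u(c) = 2*c² + 7*c (u(c) = (c² + c²) + (7/1)*c = 2*c² + (7*1)*c = 2*c² + 7*c)
1/u(F) = 1/(-10400*(7 + 2*(-10400))) = 1/(-10400*(7 - 20800)) = 1/(-10400*(-20793)) = 1/216247200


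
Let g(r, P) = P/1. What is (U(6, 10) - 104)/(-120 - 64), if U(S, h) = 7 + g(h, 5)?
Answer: ½ ≈ 0.50000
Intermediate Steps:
g(r, P) = P (g(r, P) = P*1 = P)
U(S, h) = 12 (U(S, h) = 7 + 5 = 12)
(U(6, 10) - 104)/(-120 - 64) = (12 - 104)/(-120 - 64) = -92/(-184) = -92*(-1/184) = ½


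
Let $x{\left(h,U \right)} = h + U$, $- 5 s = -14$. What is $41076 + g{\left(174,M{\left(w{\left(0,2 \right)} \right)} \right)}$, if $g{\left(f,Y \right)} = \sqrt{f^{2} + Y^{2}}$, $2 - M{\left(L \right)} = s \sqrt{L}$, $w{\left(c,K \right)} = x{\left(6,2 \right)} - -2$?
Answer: $41076 + \frac{2 \sqrt{189740 - 70 \sqrt{10}}}{5} \approx 41250.0$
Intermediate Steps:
$s = \frac{14}{5}$ ($s = \left(- \frac{1}{5}\right) \left(-14\right) = \frac{14}{5} \approx 2.8$)
$x{\left(h,U \right)} = U + h$
$w{\left(c,K \right)} = 10$ ($w{\left(c,K \right)} = \left(2 + 6\right) - -2 = 8 + 2 = 10$)
$M{\left(L \right)} = 2 - \frac{14 \sqrt{L}}{5}$
$g{\left(f,Y \right)} = \sqrt{Y^{2} + f^{2}}$
$41076 + g{\left(174,M{\left(w{\left(0,2 \right)} \right)} \right)} = 41076 + \sqrt{\left(2 - \frac{14 \sqrt{10}}{5}\right)^{2} + 174^{2}} = 41076 + \sqrt{\left(2 - \frac{14 \sqrt{10}}{5}\right)^{2} + 30276} = 41076 + \sqrt{30276 + \left(2 - \frac{14 \sqrt{10}}{5}\right)^{2}}$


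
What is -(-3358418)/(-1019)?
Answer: -3358418/1019 ≈ -3295.8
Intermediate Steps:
-(-3358418)/(-1019) = -(-3358418)*(-1)/1019 = -2329*1442/1019 = -3358418/1019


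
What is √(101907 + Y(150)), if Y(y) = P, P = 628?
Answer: √102535 ≈ 320.21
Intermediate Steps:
Y(y) = 628
√(101907 + Y(150)) = √(101907 + 628) = √102535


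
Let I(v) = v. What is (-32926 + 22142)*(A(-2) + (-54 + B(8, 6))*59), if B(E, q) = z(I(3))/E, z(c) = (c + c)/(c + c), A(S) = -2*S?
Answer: 34235156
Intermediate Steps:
z(c) = 1 (z(c) = (2*c)/((2*c)) = (2*c)*(1/(2*c)) = 1)
B(E, q) = 1/E
(-32926 + 22142)*(A(-2) + (-54 + B(8, 6))*59) = (-32926 + 22142)*(-2*(-2) + (-54 + 1/8)*59) = -10784*(4 + (-54 + 1/8)*59) = -10784*(4 - 431/8*59) = -10784*(4 - 25429/8) = -10784*(-25397/8) = 34235156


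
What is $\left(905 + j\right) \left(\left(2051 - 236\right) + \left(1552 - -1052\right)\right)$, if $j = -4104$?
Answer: $-14136381$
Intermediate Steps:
$\left(905 + j\right) \left(\left(2051 - 236\right) + \left(1552 - -1052\right)\right) = \left(905 - 4104\right) \left(\left(2051 - 236\right) + \left(1552 - -1052\right)\right) = - 3199 \left(1815 + \left(1552 + 1052\right)\right) = - 3199 \left(1815 + 2604\right) = \left(-3199\right) 4419 = -14136381$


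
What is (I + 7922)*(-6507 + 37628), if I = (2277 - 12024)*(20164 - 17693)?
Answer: -749297671715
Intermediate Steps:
I = -24084837 (I = -9747*2471 = -24084837)
(I + 7922)*(-6507 + 37628) = (-24084837 + 7922)*(-6507 + 37628) = -24076915*31121 = -749297671715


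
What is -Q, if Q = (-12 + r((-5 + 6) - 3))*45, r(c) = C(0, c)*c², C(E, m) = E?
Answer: 540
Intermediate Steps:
r(c) = 0 (r(c) = 0*c² = 0)
Q = -540 (Q = (-12 + 0)*45 = -12*45 = -540)
-Q = -1*(-540) = 540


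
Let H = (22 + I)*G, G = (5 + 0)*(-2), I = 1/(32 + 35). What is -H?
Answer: 14750/67 ≈ 220.15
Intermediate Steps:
I = 1/67 ≈ 0.014925
G = -10 (G = 5*(-2) = -10)
H = -14750/67 (H = (22 + 1/67)*(-10) = (1475/67)*(-10) = -14750/67 ≈ -220.15)
-H = -1*(-14750/67) = 14750/67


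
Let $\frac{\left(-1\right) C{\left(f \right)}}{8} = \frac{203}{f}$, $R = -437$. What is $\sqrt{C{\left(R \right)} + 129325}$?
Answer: $\frac{7 \sqrt{504036237}}{437} \approx 359.62$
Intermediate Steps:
$C{\left(f \right)} = - \frac{1624}{f}$ ($C{\left(f \right)} = - 8 \frac{203}{f} = - \frac{1624}{f}$)
$\sqrt{C{\left(R \right)} + 129325} = \sqrt{- \frac{1624}{-437} + 129325} = \sqrt{\left(-1624\right) \left(- \frac{1}{437}\right) + 129325} = \sqrt{\frac{1624}{437} + 129325} = \sqrt{\frac{56516649}{437}} = \frac{7 \sqrt{504036237}}{437}$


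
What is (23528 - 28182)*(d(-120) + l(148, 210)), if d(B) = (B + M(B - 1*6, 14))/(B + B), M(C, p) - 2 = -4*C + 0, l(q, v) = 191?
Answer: -52885729/60 ≈ -8.8143e+5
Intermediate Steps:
M(C, p) = 2 - 4*C (M(C, p) = 2 + (-4*C + 0) = 2 - 4*C)
d(B) = (26 - 3*B)/(2*B) (d(B) = (B + (2 - 4*(B - 1*6)))/(B + B) = (B + (2 - 4*(B - 6)))/((2*B)) = (B + (2 - 4*(-6 + B)))*(1/(2*B)) = (B + (2 + (24 - 4*B)))*(1/(2*B)) = (B + (26 - 4*B))*(1/(2*B)) = (26 - 3*B)*(1/(2*B)) = (26 - 3*B)/(2*B))
(23528 - 28182)*(d(-120) + l(148, 210)) = (23528 - 28182)*((-3/2 + 13/(-120)) + 191) = -4654*((-3/2 + 13*(-1/120)) + 191) = -4654*((-3/2 - 13/120) + 191) = -4654*(-193/120 + 191) = -4654*22727/120 = -52885729/60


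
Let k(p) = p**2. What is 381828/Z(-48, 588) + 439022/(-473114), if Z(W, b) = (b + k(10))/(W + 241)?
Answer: 4358099403065/40687804 ≈ 1.0711e+5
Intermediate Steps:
Z(W, b) = (100 + b)/(241 + W) (Z(W, b) = (b + 10**2)/(W + 241) = (b + 100)/(241 + W) = (100 + b)/(241 + W))
381828/Z(-48, 588) + 439022/(-473114) = 381828/(((100 + 588)/(241 - 48))) + 439022/(-473114) = 381828/((688/193)) + 439022*(-1/473114) = 381828/(((1/193)*688)) - 219511/236557 = 381828/(688/193) - 219511/236557 = 381828*(193/688) - 219511/236557 = 18423201/172 - 219511/236557 = 4358099403065/40687804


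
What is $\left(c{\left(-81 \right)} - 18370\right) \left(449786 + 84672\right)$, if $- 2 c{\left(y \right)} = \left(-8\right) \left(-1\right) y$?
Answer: $-9644829068$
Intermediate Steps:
$c{\left(y \right)} = - 4 y$ ($c{\left(y \right)} = - \frac{\left(-8\right) \left(-1\right) y}{2} = - \frac{8 y}{2} = - 4 y$)
$\left(c{\left(-81 \right)} - 18370\right) \left(449786 + 84672\right) = \left(\left(-4\right) \left(-81\right) - 18370\right) \left(449786 + 84672\right) = \left(324 - 18370\right) 534458 = \left(-18046\right) 534458 = -9644829068$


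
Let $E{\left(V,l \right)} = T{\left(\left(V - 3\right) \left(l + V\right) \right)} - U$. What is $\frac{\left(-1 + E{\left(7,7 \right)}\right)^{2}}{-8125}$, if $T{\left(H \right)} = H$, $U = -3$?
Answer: $- \frac{3364}{8125} \approx -0.41403$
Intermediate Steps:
$E{\left(V,l \right)} = 3 + \left(-3 + V\right) \left(V + l\right)$ ($E{\left(V,l \right)} = \left(V - 3\right) \left(l + V\right) - -3 = \left(-3 + V\right) \left(V + l\right) + 3 = 3 + \left(-3 + V\right) \left(V + l\right)$)
$\frac{\left(-1 + E{\left(7,7 \right)}\right)^{2}}{-8125} = \frac{\left(-1 + \left(3 + 7^{2} - 21 - 21 + 7 \cdot 7\right)\right)^{2}}{-8125} = \left(-1 + \left(3 + 49 - 21 - 21 + 49\right)\right)^{2} \left(- \frac{1}{8125}\right) = \left(-1 + 59\right)^{2} \left(- \frac{1}{8125}\right) = 58^{2} \left(- \frac{1}{8125}\right) = 3364 \left(- \frac{1}{8125}\right) = - \frac{3364}{8125}$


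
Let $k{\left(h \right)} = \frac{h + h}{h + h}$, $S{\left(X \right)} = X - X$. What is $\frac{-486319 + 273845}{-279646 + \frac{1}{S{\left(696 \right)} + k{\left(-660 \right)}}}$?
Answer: $\frac{212474}{279645} \approx 0.7598$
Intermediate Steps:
$S{\left(X \right)} = 0$
$k{\left(h \right)} = 1$ ($k{\left(h \right)} = \frac{2 h}{2 h} = 2 h \frac{1}{2 h} = 1$)
$\frac{-486319 + 273845}{-279646 + \frac{1}{S{\left(696 \right)} + k{\left(-660 \right)}}} = \frac{-486319 + 273845}{-279646 + \frac{1}{0 + 1}} = - \frac{212474}{-279646 + 1^{-1}} = - \frac{212474}{-279646 + 1} = - \frac{212474}{-279645} = \left(-212474\right) \left(- \frac{1}{279645}\right) = \frac{212474}{279645}$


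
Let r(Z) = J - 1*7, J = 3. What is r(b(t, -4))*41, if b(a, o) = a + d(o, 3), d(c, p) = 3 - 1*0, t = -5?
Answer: -164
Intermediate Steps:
d(c, p) = 3 (d(c, p) = 3 + 0 = 3)
b(a, o) = 3 + a (b(a, o) = a + 3 = 3 + a)
r(Z) = -4 (r(Z) = 3 - 1*7 = 3 - 7 = -4)
r(b(t, -4))*41 = -4*41 = -164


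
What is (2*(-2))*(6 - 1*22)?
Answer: 64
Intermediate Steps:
(2*(-2))*(6 - 1*22) = -4*(6 - 22) = -4*(-16) = 64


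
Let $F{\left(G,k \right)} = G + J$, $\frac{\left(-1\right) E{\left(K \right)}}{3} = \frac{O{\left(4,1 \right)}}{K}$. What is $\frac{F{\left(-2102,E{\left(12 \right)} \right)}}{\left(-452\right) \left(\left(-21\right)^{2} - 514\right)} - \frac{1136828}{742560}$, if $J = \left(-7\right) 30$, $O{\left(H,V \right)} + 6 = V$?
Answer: $- \frac{350246209}{218763480} \approx -1.601$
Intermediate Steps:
$O{\left(H,V \right)} = -6 + V$
$J = -210$
$E{\left(K \right)} = \frac{15}{K}$ ($E{\left(K \right)} = - 3 \frac{-6 + 1}{K} = - 3 \left(- \frac{5}{K}\right) = \frac{15}{K}$)
$F{\left(G,k \right)} = -210 + G$ ($F{\left(G,k \right)} = G - 210 = -210 + G$)
$\frac{F{\left(-2102,E{\left(12 \right)} \right)}}{\left(-452\right) \left(\left(-21\right)^{2} - 514\right)} - \frac{1136828}{742560} = \frac{-210 - 2102}{\left(-452\right) \left(\left(-21\right)^{2} - 514\right)} - \frac{1136828}{742560} = - \frac{2312}{\left(-452\right) \left(441 - 514\right)} - \frac{40601}{26520} = - \frac{2312}{\left(-452\right) \left(-73\right)} - \frac{40601}{26520} = - \frac{2312}{32996} - \frac{40601}{26520} = \left(-2312\right) \frac{1}{32996} - \frac{40601}{26520} = - \frac{578}{8249} - \frac{40601}{26520} = - \frac{350246209}{218763480}$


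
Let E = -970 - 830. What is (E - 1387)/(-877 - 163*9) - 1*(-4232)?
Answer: 9922995/2344 ≈ 4233.4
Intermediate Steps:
E = -1800
(E - 1387)/(-877 - 163*9) - 1*(-4232) = (-1800 - 1387)/(-877 - 163*9) - 1*(-4232) = -3187/(-877 - 1467) + 4232 = -3187/(-2344) + 4232 = -3187*(-1/2344) + 4232 = 3187/2344 + 4232 = 9922995/2344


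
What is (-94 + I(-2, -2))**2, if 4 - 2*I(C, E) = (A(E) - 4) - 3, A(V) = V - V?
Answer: 31329/4 ≈ 7832.3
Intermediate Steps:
A(V) = 0
I(C, E) = 11/2 (I(C, E) = 2 - ((0 - 4) - 3)/2 = 2 - (-4 - 3)/2 = 2 - 1/2*(-7) = 2 + 7/2 = 11/2)
(-94 + I(-2, -2))**2 = (-94 + 11/2)**2 = (-177/2)**2 = 31329/4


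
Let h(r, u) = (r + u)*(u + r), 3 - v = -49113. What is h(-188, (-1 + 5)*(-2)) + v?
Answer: 87532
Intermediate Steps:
v = 49116 (v = 3 - 1*(-49113) = 3 + 49113 = 49116)
h(r, u) = (r + u)² (h(r, u) = (r + u)*(r + u) = (r + u)²)
h(-188, (-1 + 5)*(-2)) + v = (-188 + (-1 + 5)*(-2))² + 49116 = (-188 + 4*(-2))² + 49116 = (-188 - 8)² + 49116 = (-196)² + 49116 = 38416 + 49116 = 87532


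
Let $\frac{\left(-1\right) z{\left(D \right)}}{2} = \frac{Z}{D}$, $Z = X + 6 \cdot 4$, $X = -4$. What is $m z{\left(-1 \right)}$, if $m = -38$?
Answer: $-1520$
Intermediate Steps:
$Z = 20$ ($Z = -4 + 6 \cdot 4 = -4 + 24 = 20$)
$z{\left(D \right)} = - \frac{40}{D}$ ($z{\left(D \right)} = - 2 \frac{20}{D} = - \frac{40}{D}$)
$m z{\left(-1 \right)} = - 38 \left(- \frac{40}{-1}\right) = - 38 \left(\left(-40\right) \left(-1\right)\right) = \left(-38\right) 40 = -1520$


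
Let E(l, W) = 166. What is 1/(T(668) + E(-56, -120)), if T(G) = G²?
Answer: 1/446390 ≈ 2.2402e-6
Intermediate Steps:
1/(T(668) + E(-56, -120)) = 1/(668² + 166) = 1/(446224 + 166) = 1/446390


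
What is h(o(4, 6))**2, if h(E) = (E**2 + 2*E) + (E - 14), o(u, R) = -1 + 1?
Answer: 196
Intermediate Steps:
o(u, R) = 0
h(E) = -14 + E**2 + 3*E (h(E) = (E**2 + 2*E) + (-14 + E) = -14 + E**2 + 3*E)
h(o(4, 6))**2 = (-14 + 0**2 + 3*0)**2 = (-14 + 0 + 0)**2 = (-14)**2 = 196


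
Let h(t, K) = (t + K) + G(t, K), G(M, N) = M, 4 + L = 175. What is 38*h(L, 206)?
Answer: 20824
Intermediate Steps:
L = 171 (L = -4 + 175 = 171)
h(t, K) = K + 2*t (h(t, K) = (t + K) + t = (K + t) + t = K + 2*t)
38*h(L, 206) = 38*(206 + 2*171) = 38*(206 + 342) = 38*548 = 20824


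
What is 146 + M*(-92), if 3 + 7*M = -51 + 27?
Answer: 3506/7 ≈ 500.86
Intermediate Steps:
M = -27/7 (M = -3/7 + (-51 + 27)/7 = -3/7 + (⅐)*(-24) = -3/7 - 24/7 = -27/7 ≈ -3.8571)
146 + M*(-92) = 146 - 27/7*(-92) = 146 + 2484/7 = 3506/7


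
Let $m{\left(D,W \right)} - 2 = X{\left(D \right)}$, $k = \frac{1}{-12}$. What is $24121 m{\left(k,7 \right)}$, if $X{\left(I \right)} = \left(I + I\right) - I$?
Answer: $\frac{554783}{12} \approx 46232.0$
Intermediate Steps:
$k = - \frac{1}{12} \approx -0.083333$
$X{\left(I \right)} = I$ ($X{\left(I \right)} = 2 I - I = I$)
$m{\left(D,W \right)} = 2 + D$
$24121 m{\left(k,7 \right)} = 24121 \left(2 - \frac{1}{12}\right) = 24121 \cdot \frac{23}{12} = \frac{554783}{12}$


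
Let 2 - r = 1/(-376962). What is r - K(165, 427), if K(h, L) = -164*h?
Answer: 10201345645/376962 ≈ 27062.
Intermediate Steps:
r = 753925/376962 (r = 2 - 1/(-376962) = 2 - 1*(-1/376962) = 2 + 1/376962 = 753925/376962 ≈ 2.0000)
r - K(165, 427) = 753925/376962 - (-164)*165 = 753925/376962 - 1*(-27060) = 753925/376962 + 27060 = 10201345645/376962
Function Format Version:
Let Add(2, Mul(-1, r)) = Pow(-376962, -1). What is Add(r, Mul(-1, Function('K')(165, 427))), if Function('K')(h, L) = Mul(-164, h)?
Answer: Rational(10201345645, 376962) ≈ 27062.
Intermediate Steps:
r = Rational(753925, 376962) (r = Add(2, Mul(-1, Pow(-376962, -1))) = Add(2, Mul(-1, Rational(-1, 376962))) = Add(2, Rational(1, 376962)) = Rational(753925, 376962) ≈ 2.0000)
Add(r, Mul(-1, Function('K')(165, 427))) = Add(Rational(753925, 376962), Mul(-1, Mul(-164, 165))) = Add(Rational(753925, 376962), Mul(-1, -27060)) = Add(Rational(753925, 376962), 27060) = Rational(10201345645, 376962)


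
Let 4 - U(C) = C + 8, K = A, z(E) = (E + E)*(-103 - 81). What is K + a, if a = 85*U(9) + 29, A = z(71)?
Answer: -27204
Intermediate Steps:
z(E) = -368*E (z(E) = (2*E)*(-184) = -368*E)
A = -26128 (A = -368*71 = -26128)
K = -26128
U(C) = -4 - C (U(C) = 4 - (C + 8) = 4 - (8 + C) = 4 + (-8 - C) = -4 - C)
a = -1076 (a = 85*(-4 - 1*9) + 29 = 85*(-4 - 9) + 29 = 85*(-13) + 29 = -1105 + 29 = -1076)
K + a = -26128 - 1076 = -27204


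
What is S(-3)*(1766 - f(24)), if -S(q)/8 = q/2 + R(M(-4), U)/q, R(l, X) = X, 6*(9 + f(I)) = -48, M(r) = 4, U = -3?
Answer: 7132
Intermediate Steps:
f(I) = -17 (f(I) = -9 + (⅙)*(-48) = -9 - 8 = -17)
S(q) = -4*q + 24/q (S(q) = -8*(q/2 - 3/q) = -4*q + 24/q)
S(-3)*(1766 - f(24)) = (-4*(-3) + 24/(-3))*(1766 - 1*(-17)) = (12 + 24*(-⅓))*(1766 + 17) = (12 - 8)*1783 = 4*1783 = 7132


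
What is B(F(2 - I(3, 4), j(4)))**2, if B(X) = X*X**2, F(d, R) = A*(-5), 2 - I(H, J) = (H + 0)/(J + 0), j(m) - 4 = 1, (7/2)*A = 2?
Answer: 64000000/117649 ≈ 543.99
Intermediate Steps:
A = 4/7 (A = (2/7)*2 = 4/7 ≈ 0.57143)
j(m) = 5 (j(m) = 4 + 1 = 5)
I(H, J) = 2 - H/J (I(H, J) = 2 - (H + 0)/(J + 0) = 2 - H/J)
F(d, R) = -20/7 (F(d, R) = (4/7)*(-5) = -20/7)
B(X) = X**3
B(F(2 - I(3, 4), j(4)))**2 = ((-20/7)**3)**2 = (-8000/343)**2 = 64000000/117649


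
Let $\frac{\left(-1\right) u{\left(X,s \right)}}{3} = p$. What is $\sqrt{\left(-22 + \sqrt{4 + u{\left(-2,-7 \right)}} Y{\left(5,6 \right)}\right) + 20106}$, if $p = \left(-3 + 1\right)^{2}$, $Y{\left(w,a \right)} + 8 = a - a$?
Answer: $2 \sqrt{5021 - 4 i \sqrt{2}} \approx 141.72 - 0.079833 i$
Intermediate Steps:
$Y{\left(w,a \right)} = -8$ ($Y{\left(w,a \right)} = -8 + \left(a - a\right) = -8 + 0 = -8$)
$p = 4$ ($p = \left(-2\right)^{2} = 4$)
$u{\left(X,s \right)} = -12$ ($u{\left(X,s \right)} = \left(-3\right) 4 = -12$)
$\sqrt{\left(-22 + \sqrt{4 + u{\left(-2,-7 \right)}} Y{\left(5,6 \right)}\right) + 20106} = \sqrt{\left(-22 + \sqrt{4 - 12} \left(-8\right)\right) + 20106} = \sqrt{\left(-22 + \sqrt{-8} \left(-8\right)\right) + 20106} = \sqrt{\left(-22 + 2 i \sqrt{2} \left(-8\right)\right) + 20106} = \sqrt{\left(-22 - 16 i \sqrt{2}\right) + 20106} = \sqrt{20084 - 16 i \sqrt{2}}$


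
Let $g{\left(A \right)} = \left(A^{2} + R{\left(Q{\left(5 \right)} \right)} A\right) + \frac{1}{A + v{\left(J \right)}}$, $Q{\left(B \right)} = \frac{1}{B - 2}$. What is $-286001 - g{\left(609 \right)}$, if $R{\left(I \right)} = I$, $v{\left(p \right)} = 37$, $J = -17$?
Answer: $- \frac{424476911}{646} \approx -6.5709 \cdot 10^{5}$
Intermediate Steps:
$Q{\left(B \right)} = \frac{1}{-2 + B}$
$g{\left(A \right)} = A^{2} + \frac{1}{37 + A} + \frac{A}{3}$ ($g{\left(A \right)} = \left(A^{2} + \frac{A}{-2 + 5}\right) + \frac{1}{A + 37} = \left(A^{2} + \frac{A}{3}\right) + \frac{1}{37 + A} = A^{2} + \frac{1}{37 + A} + \frac{A}{3}$)
$-286001 - g{\left(609 \right)} = -286001 - \frac{3 + 3 \cdot 609^{3} + 37 \cdot 609 + 112 \cdot 609^{2}}{3 \left(37 + 609\right)} = -286001 - \frac{3 + 3 \cdot 225866529 + 22533 + 112 \cdot 370881}{3 \cdot 646} = -286001 - \frac{1}{3} \cdot \frac{1}{646} \left(3 + 677599587 + 22533 + 41538672\right) = -286001 - \frac{1}{3} \cdot \frac{1}{646} \cdot 719160795 = -286001 - \frac{239720265}{646} = - \frac{424476911}{646}$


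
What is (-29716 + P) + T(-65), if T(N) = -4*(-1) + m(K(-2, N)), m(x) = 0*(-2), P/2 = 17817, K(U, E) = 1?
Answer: 5922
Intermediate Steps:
P = 35634 (P = 2*17817 = 35634)
m(x) = 0
T(N) = 4 (T(N) = -4*(-1) + 0 = 4 + 0 = 4)
(-29716 + P) + T(-65) = (-29716 + 35634) + 4 = 5918 + 4 = 5922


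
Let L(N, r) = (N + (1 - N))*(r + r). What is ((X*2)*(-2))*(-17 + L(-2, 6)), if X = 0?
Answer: 0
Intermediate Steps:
L(N, r) = 2*r (L(N, r) = 1*(2*r) = 2*r)
((X*2)*(-2))*(-17 + L(-2, 6)) = ((0*2)*(-2))*(-17 + 2*6) = (0*(-2))*(-17 + 12) = 0*(-5) = 0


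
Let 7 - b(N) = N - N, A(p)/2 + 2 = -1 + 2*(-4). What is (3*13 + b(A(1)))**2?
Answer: 2116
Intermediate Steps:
A(p) = -22 (A(p) = -4 + 2*(-1 + 2*(-4)) = -4 + 2*(-1 - 8) = -4 + 2*(-9) = -4 - 18 = -22)
b(N) = 7 (b(N) = 7 - (N - N) = 7 - 1*0 = 7 + 0 = 7)
(3*13 + b(A(1)))**2 = (3*13 + 7)**2 = (39 + 7)**2 = 46**2 = 2116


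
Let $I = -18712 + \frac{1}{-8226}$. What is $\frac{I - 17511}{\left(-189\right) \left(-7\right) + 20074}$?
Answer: $- \frac{297970399}{176011722} \approx -1.6929$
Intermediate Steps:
$I = - \frac{153924913}{8226}$ ($I = -18712 - \frac{1}{8226} = - \frac{153924913}{8226} \approx -18712.0$)
$\frac{I - 17511}{\left(-189\right) \left(-7\right) + 20074} = \frac{- \frac{153924913}{8226} - 17511}{\left(-189\right) \left(-7\right) + 20074} = - \frac{297970399}{8226 \left(1323 + 20074\right)} = - \frac{297970399}{8226 \cdot 21397} = \left(- \frac{297970399}{8226}\right) \frac{1}{21397} = - \frac{297970399}{176011722}$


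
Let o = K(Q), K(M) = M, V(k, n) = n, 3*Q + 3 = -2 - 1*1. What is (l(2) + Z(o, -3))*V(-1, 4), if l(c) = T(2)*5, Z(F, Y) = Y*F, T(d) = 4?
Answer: 104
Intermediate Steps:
Q = -2 (Q = -1 + (-2 - 1*1)/3 = -1 + (-2 - 1)/3 = -1 + (1/3)*(-3) = -1 - 1 = -2)
o = -2
Z(F, Y) = F*Y
l(c) = 20 (l(c) = 4*5 = 20)
(l(2) + Z(o, -3))*V(-1, 4) = (20 - 2*(-3))*4 = (20 + 6)*4 = 26*4 = 104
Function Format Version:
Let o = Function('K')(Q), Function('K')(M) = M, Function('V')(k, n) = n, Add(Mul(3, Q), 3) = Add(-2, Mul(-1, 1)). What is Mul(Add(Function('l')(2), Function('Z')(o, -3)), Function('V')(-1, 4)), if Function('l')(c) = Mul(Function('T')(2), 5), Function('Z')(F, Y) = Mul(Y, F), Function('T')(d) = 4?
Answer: 104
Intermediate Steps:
Q = -2 (Q = Add(-1, Mul(Rational(1, 3), Add(-2, Mul(-1, 1)))) = Add(-1, Mul(Rational(1, 3), Add(-2, -1))) = Add(-1, Mul(Rational(1, 3), -3)) = Add(-1, -1) = -2)
o = -2
Function('Z')(F, Y) = Mul(F, Y)
Function('l')(c) = 20 (Function('l')(c) = Mul(4, 5) = 20)
Mul(Add(Function('l')(2), Function('Z')(o, -3)), Function('V')(-1, 4)) = Mul(Add(20, Mul(-2, -3)), 4) = Mul(Add(20, 6), 4) = Mul(26, 4) = 104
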